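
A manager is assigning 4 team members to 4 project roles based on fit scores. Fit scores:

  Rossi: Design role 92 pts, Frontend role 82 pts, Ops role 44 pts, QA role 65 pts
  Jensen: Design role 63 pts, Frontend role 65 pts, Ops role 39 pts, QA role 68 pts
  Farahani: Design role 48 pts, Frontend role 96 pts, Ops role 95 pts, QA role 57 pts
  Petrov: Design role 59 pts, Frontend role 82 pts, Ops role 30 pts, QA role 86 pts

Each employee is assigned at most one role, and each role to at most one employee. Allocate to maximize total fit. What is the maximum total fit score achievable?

Max total: 338 pts

Optimal: Rossi→Design role (92 pts), Jensen→Frontend role (65 pts), Farahani→Ops role (95 pts), Petrov→QA role (86 pts) — total 92+65+95+86 = 338 pts.
Max-entry greedy (repeatedly take the single best remaining cell) gives 313 pts, worse by 25.
Swapping Farahani↔Petrov (Farahani→QA role 57 pts, Petrov→Ops role 30 pts) loses 94.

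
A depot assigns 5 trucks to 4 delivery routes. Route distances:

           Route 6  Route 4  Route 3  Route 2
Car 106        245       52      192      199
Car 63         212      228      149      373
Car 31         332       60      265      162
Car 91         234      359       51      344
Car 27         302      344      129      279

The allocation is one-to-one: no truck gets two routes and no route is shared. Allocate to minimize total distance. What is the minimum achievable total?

Min total: 477 km

Optimal: Car 63→Route 6 (212 km), Car 106→Route 4 (52 km), Car 91→Route 3 (51 km), Car 31→Route 2 (162 km) — total 212+52+51+162 = 477 km.
Row-greedy (each truck in turn takes its cheapest remaining route) gives 597 km, worse by 120.
Swapping Car 63↔Car 31 (Car 63→Route 2 373 km, Car 31→Route 6 332 km) adds 331.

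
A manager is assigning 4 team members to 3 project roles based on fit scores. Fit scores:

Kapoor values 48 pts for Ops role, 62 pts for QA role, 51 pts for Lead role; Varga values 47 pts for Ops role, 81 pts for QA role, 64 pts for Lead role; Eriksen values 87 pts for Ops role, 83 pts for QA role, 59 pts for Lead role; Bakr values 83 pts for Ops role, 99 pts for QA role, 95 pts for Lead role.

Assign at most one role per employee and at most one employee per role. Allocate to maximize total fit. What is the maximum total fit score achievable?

Optimal: Eriksen→Ops role (87 pts), Varga→QA role (81 pts), Bakr→Lead role (95 pts) — total 87+81+95 = 263 pts.
Max-entry greedy (repeatedly take the single best remaining cell) gives 250 pts, worse by 13.
No other one-to-one assignment exceeds 263 pts.

Maximum total: 263 pts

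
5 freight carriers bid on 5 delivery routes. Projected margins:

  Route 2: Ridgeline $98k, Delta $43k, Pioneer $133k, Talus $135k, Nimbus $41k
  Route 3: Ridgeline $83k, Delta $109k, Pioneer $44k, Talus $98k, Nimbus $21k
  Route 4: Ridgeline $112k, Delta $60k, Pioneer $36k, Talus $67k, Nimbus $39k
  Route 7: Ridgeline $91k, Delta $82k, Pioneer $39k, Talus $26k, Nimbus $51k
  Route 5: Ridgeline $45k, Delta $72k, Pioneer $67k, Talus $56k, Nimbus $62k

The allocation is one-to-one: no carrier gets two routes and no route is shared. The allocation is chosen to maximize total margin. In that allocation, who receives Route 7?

Delta receives Route 7.

This is a one-to-one assignment (maximum-weight bipartite matching).
Optimal: Ridgeline→Route 4 ($112k), Delta→Route 7 ($82k), Pioneer→Route 2 ($133k), Talus→Route 3 ($98k), Nimbus→Route 5 ($62k) — total 112+82+133+98+62 = $487k.
Delta's own top route is Route 3 ($109k), but forcing Delta→Route 3 and reassigning the rest optimally gives only $474k — worse by 13.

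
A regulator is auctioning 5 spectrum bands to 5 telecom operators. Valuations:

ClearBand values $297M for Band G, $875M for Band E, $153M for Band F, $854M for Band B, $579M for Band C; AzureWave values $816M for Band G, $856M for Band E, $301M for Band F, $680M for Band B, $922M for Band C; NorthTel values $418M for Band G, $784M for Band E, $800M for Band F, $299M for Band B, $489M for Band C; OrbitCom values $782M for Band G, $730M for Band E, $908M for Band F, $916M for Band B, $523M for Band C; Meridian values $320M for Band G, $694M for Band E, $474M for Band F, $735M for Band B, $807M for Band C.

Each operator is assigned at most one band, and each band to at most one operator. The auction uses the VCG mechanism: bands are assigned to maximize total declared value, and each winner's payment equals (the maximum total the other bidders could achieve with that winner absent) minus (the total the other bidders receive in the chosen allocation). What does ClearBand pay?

ClearBand pays $40M.

Efficient allocation: ClearBand→Band E ($875M), AzureWave→Band G ($816M), NorthTel→Band F ($800M), OrbitCom→Band B ($916M), Meridian→Band C ($807M); total welfare W = $4214M.
ClearBand receives Band E at value $875M, so the others get W − 875 = $3339M.
Without ClearBand: best allocation of the remaining 4 bidders over all 5 bands is AzureWave→Band E ($856M), NorthTel→Band F ($800M), OrbitCom→Band B ($916M), Meridian→Band C ($807M), total $3379M.
VCG payment = (others' best without ClearBand) − (others' welfare with ClearBand) = 3379 − 3339 = $40M.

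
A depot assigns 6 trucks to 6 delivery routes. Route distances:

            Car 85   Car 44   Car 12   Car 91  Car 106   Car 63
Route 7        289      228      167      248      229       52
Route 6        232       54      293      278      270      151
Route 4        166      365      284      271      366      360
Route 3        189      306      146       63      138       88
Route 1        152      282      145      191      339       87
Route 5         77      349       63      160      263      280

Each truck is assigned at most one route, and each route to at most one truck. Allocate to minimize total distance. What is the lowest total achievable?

Optimal: Car 85→Route 4 (166 km), Car 44→Route 6 (54 km), Car 12→Route 5 (63 km), Car 91→Route 3 (63 km), Car 106→Route 7 (229 km), Car 63→Route 1 (87 km) — total 166+54+63+63+229+87 = 662 km.
Min-entry greedy (repeatedly take the single cheapest remaining cell) gives 750 km, worse by 88.
Next-best assignment: Car 85→Route 4, Car 44→Route 6, Car 12→Route 5, Car 91→Route 1, Car 106→Route 3, Car 63→Route 7 = 664 km.
No other one-to-one assignment undercuts 662 km.

Minimum total: 662 km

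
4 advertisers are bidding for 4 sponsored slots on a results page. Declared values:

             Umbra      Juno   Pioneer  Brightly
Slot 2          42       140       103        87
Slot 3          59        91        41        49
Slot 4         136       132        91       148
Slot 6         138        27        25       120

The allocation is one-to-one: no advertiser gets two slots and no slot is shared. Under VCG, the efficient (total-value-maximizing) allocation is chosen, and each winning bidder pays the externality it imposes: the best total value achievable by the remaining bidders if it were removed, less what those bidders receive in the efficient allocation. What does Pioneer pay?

Efficient allocation: Umbra→Slot 6 ($138), Juno→Slot 3 ($91), Pioneer→Slot 2 ($103), Brightly→Slot 4 ($148); total welfare W = $480.
Pioneer receives Slot 2 at value $103, so the others get W − 103 = $377.
Without Pioneer: best allocation of the remaining 3 bidders over all 4 slots is Umbra→Slot 6 ($138), Juno→Slot 2 ($140), Brightly→Slot 4 ($148), total $426.
VCG payment = (others' best without Pioneer) − (others' welfare with Pioneer) = 426 − 377 = $49.

Pioneer pays $49.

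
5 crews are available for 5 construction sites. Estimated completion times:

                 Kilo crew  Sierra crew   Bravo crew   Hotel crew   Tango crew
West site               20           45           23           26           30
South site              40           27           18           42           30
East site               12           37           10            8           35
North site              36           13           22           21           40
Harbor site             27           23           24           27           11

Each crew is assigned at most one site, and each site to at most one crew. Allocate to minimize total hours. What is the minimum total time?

Optimal: Kilo crew→West site (20 hours), Sierra crew→North site (13 hours), Bravo crew→South site (18 hours), Hotel crew→East site (8 hours), Tango crew→Harbor site (11 hours) — total 20+13+18+8+11 = 70 hours.
Row-greedy (each crew in turn takes its cheapest remaining site) gives 80 hours, worse by 10.
Swapping Kilo crew↔Hotel crew (Kilo crew→East site 12 hours, Hotel crew→West site 26 hours) adds 10.
Every other assignment is strictly worse.

Minimum total: 70 hours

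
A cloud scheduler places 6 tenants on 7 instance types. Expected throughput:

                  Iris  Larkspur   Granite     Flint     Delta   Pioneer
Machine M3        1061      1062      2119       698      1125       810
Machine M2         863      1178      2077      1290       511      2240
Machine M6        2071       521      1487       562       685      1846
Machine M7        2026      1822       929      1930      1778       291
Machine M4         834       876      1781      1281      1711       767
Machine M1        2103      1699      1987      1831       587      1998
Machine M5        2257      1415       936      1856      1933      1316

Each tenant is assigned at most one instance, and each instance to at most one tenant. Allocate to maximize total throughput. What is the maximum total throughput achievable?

Maximum total: 12016 ops/s

This is the linear assignment problem.
Optimal: Iris→Machine M6 (2071 ops/s), Larkspur→Machine M7 (1822 ops/s), Granite→Machine M3 (2119 ops/s), Flint→Machine M1 (1831 ops/s), Delta→Machine M5 (1933 ops/s), Pioneer→Machine M2 (2240 ops/s) — total 2071+1822+2119+1831+1933+2240 = 12016 ops/s.
Row-greedy (each tenant in turn takes its best remaining instance) gives 11980 ops/s, worse by 36.
Next-best assignment: Iris→Machine M6, Larkspur→Machine M1, Granite→Machine M3, Flint→Machine M7, Delta→Machine M5, Pioneer→Machine M2 = 11992 ops/s.
Swapping Larkspur↔Delta (Larkspur→Machine M5 1415 ops/s, Delta→Machine M7 1778 ops/s) loses 562.
Every other assignment is strictly worse.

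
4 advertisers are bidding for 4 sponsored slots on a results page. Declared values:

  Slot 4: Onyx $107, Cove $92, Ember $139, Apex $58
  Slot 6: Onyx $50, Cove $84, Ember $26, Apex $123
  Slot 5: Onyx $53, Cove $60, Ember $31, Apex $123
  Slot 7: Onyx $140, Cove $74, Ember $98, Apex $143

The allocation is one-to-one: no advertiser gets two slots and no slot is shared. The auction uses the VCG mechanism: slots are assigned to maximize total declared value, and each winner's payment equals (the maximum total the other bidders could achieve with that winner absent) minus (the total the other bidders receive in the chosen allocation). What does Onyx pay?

Efficient allocation: Onyx→Slot 7 ($140), Cove→Slot 6 ($84), Ember→Slot 4 ($139), Apex→Slot 5 ($123); total welfare W = $486.
Onyx receives Slot 7 at value $140, so the others get W − 140 = $346.
Without Onyx: best allocation of the remaining 3 bidders over all 4 slots is Cove→Slot 6 ($84), Ember→Slot 4 ($139), Apex→Slot 7 ($143), total $366.
VCG payment = (others' best without Onyx) − (others' welfare with Onyx) = 366 − 346 = $20.

Onyx pays $20.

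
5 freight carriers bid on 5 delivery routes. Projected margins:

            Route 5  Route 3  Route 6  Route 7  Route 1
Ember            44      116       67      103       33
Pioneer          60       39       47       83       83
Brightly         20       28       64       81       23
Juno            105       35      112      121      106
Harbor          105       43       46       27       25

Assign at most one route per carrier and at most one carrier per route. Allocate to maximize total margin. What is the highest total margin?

Maximum total: $497k

Optimal: Ember→Route 3 ($116k), Pioneer→Route 1 ($83k), Brightly→Route 7 ($81k), Juno→Route 6 ($112k), Harbor→Route 5 ($105k) — total 116+83+81+112+105 = $497k.
Column-greedy (each route in turn goes to its best remaining carrier) gives $393k, worse by 104.
Next-best assignment: Ember→Route 3, Pioneer→Route 1, Brightly→Route 6, Juno→Route 7, Harbor→Route 5 = $489k.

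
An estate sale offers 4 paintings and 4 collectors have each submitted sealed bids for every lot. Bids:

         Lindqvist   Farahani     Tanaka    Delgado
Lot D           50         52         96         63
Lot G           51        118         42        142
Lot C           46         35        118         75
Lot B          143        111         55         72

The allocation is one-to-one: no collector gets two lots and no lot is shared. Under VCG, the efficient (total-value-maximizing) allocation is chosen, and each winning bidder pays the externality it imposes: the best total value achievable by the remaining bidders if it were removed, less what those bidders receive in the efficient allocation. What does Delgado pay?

Efficient allocation: Lindqvist→Lot B ($143), Farahani→Lot D ($52), Tanaka→Lot C ($118), Delgado→Lot G ($142); total welfare W = $455.
Delgado receives Lot G at value $142, so the others get W − 142 = $313.
Without Delgado: best allocation of the remaining 3 bidders over all 4 lots is Lindqvist→Lot B ($143), Farahani→Lot G ($118), Tanaka→Lot C ($118), total $379.
VCG payment = (others' best without Delgado) − (others' welfare with Delgado) = 379 − 313 = $66.

Delgado pays $66.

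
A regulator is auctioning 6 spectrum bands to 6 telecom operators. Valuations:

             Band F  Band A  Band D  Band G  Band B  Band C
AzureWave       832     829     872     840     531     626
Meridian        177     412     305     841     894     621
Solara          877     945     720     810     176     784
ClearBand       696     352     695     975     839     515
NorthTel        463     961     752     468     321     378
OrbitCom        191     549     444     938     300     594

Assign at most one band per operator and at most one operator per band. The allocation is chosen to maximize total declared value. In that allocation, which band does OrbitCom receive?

Optimal: AzureWave→Band D ($872M), Meridian→Band B ($894M), Solara→Band F ($877M), ClearBand→Band G ($975M), NorthTel→Band A ($961M), OrbitCom→Band C ($594M) — total 872+894+877+975+961+594 = $5173M.
Swapping AzureWave↔NorthTel (AzureWave→Band A $829M, NorthTel→Band D $752M) loses 252.
OrbitCom's own top band is Band G ($938M), but forcing OrbitCom→Band G and reassigning the rest optimally gives only $5145M — worse by 28.

OrbitCom receives Band C.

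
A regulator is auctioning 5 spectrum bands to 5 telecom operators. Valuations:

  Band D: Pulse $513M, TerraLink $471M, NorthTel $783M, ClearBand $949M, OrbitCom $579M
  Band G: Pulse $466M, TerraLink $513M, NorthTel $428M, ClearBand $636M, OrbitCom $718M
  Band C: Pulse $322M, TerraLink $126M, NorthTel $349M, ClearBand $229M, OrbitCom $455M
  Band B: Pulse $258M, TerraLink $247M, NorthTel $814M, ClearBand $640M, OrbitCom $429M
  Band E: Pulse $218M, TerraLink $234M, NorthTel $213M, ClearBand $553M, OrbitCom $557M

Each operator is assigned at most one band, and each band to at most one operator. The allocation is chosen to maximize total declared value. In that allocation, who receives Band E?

Optimal: Pulse→Band C ($322M), TerraLink→Band G ($513M), NorthTel→Band B ($814M), ClearBand→Band D ($949M), OrbitCom→Band E ($557M) — total 322+513+814+949+557 = $3155M.
Column-greedy (each band in turn goes to its best remaining operator) gives $2508M, worse by 647.
Next-best assignment: Pulse→Band C, TerraLink→Band E, NorthTel→Band B, ClearBand→Band D, OrbitCom→Band G = $3037M.
Swapping OrbitCom↔ClearBand (OrbitCom→Band D $579M, ClearBand→Band E $553M) loses 374.
No other one-to-one assignment exceeds $3155M.
OrbitCom's own top band is Band G ($718M), but forcing OrbitCom→Band G and reassigning the rest optimally gives only $3037M — worse by 118.

OrbitCom receives Band E.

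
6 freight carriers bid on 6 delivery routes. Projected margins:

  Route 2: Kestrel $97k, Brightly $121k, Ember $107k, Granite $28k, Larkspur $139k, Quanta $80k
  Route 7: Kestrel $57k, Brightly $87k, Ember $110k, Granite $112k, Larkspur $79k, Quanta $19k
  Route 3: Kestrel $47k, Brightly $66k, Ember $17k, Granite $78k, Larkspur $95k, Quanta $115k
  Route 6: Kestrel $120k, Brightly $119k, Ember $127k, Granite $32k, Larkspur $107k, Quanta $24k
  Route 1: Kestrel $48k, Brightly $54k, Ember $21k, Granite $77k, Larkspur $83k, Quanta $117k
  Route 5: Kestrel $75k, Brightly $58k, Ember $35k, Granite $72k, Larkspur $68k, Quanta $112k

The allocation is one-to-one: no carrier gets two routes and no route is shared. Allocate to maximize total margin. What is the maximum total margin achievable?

Max total: $647k

Optimal: Kestrel→Route 5 ($75k), Brightly→Route 2 ($121k), Ember→Route 6 ($127k), Granite→Route 7 ($112k), Larkspur→Route 3 ($95k), Quanta→Route 1 ($117k) — total 75+121+127+112+95+117 = $647k.
Max-entry greedy (repeatedly take the single best remaining cell) gives $636k, worse by 11.
Next-best assignment: Kestrel→Route 5, Brightly→Route 6, Ember→Route 7, Granite→Route 3, Larkspur→Route 2, Quanta→Route 1 = $638k.
Swapping Kestrel↔Quanta (Kestrel→Route 1 $48k, Quanta→Route 5 $112k) loses 32.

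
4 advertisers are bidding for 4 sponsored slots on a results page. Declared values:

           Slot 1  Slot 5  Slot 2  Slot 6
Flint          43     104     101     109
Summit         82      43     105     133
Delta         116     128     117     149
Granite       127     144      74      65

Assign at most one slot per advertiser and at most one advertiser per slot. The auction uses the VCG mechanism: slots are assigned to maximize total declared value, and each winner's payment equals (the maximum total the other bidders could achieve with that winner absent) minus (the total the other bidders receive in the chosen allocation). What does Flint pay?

Efficient allocation: Flint→Slot 2 ($101), Summit→Slot 6 ($133), Delta→Slot 1 ($116), Granite→Slot 5 ($144); total welfare W = $494.
Flint receives Slot 2 at value $101, so the others get W − 101 = $393.
Without Flint: best allocation of the remaining 3 bidders over all 4 slots is Summit→Slot 2 ($105), Delta→Slot 6 ($149), Granite→Slot 5 ($144), total $398.
VCG payment = (others' best without Flint) − (others' welfare with Flint) = 398 − 393 = $5.

Flint pays $5.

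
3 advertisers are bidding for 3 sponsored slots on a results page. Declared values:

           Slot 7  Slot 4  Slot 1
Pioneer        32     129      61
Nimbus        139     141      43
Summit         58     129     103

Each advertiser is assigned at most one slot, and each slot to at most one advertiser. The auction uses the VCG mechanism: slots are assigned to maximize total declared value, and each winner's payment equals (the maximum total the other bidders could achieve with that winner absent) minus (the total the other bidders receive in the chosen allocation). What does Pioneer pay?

Pioneer pays $26.

Efficient allocation: Pioneer→Slot 4 ($129), Nimbus→Slot 7 ($139), Summit→Slot 1 ($103); total welfare W = $371.
Pioneer receives Slot 4 at value $129, so the others get W − 129 = $242.
Without Pioneer: best allocation of the remaining 2 bidders over all 3 slots is Nimbus→Slot 7 ($139), Summit→Slot 4 ($129), total $268.
VCG payment = (others' best without Pioneer) − (others' welfare with Pioneer) = 268 − 242 = $26.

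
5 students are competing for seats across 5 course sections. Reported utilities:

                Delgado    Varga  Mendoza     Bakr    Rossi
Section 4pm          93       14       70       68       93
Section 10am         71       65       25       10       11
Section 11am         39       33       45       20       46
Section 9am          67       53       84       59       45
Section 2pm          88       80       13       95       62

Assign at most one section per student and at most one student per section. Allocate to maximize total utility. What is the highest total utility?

This is the linear assignment problem.
Optimal: Delgado→Section 4pm (93 points), Varga→Section 10am (65 points), Mendoza→Section 9am (84 points), Bakr→Section 2pm (95 points), Rossi→Section 11am (46 points) — total 93+65+84+95+46 = 383 points.
Row-greedy (each student in turn takes its best remaining section) gives 288 points, worse by 95.

Max total: 383 points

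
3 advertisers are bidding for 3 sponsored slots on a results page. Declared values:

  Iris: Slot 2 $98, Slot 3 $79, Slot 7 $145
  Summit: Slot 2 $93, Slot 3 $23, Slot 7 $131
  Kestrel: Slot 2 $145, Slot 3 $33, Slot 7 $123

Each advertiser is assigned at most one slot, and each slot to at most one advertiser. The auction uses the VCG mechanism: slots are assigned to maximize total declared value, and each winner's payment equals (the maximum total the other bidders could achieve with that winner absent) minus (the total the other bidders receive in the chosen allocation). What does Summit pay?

Summit pays $66.

Efficient allocation: Iris→Slot 3 ($79), Summit→Slot 7 ($131), Kestrel→Slot 2 ($145); total welfare W = $355.
Summit receives Slot 7 at value $131, so the others get W − 131 = $224.
Without Summit: best allocation of the remaining 2 bidders over all 3 slots is Iris→Slot 7 ($145), Kestrel→Slot 2 ($145), total $290.
VCG payment = (others' best without Summit) − (others' welfare with Summit) = 290 − 224 = $66.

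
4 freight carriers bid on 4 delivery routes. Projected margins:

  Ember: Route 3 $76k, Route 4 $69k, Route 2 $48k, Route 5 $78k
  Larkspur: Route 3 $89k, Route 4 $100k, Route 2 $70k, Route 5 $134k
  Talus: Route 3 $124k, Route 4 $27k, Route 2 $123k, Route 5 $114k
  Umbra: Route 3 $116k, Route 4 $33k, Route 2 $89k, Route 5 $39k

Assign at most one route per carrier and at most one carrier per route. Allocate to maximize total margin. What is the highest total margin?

Maximum total: $442k

Treat this as an assignment problem: match each carrier to one route.
Optimal: Ember→Route 4 ($69k), Larkspur→Route 5 ($134k), Talus→Route 2 ($123k), Umbra→Route 3 ($116k) — total 69+134+123+116 = $442k.
Next-best assignment: Ember→Route 5, Larkspur→Route 4, Talus→Route 2, Umbra→Route 3 = $417k.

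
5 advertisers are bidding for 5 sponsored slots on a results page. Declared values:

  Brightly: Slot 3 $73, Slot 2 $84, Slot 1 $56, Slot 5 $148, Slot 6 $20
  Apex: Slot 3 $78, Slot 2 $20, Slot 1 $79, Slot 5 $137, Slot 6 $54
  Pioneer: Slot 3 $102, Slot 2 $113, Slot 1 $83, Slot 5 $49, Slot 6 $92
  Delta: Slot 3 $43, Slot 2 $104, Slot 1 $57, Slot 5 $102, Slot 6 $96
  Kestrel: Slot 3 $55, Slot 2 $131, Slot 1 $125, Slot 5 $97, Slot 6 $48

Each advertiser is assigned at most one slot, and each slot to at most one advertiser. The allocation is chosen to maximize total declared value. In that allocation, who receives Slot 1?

Treat this as an assignment problem: match each advertiser to one slot.
Optimal: Brightly→Slot 5 ($148), Apex→Slot 3 ($78), Pioneer→Slot 2 ($113), Delta→Slot 6 ($96), Kestrel→Slot 1 ($125) — total 148+78+113+96+125 = $560.
Row-greedy (each advertiser in turn takes its best remaining slot) gives $491, worse by 69.
Checked against all permutations: $560 is optimal.
Kestrel's own top slot is Slot 2 ($131), but forcing Kestrel→Slot 2 and reassigning the rest optimally gives only $556 — worse by 4.

Kestrel receives Slot 1.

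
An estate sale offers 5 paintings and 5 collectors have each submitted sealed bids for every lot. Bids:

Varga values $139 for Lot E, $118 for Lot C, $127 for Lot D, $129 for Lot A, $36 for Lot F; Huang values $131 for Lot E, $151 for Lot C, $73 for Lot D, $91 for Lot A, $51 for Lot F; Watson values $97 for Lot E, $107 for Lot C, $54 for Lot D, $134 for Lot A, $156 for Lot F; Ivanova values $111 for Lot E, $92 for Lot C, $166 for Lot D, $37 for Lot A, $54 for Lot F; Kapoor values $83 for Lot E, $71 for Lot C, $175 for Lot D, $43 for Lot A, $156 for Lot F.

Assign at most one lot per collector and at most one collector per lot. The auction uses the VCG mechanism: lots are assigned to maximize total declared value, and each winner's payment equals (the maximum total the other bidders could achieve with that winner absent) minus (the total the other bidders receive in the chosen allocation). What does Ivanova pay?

Efficient allocation: Varga→Lot E ($139), Huang→Lot C ($151), Watson→Lot A ($134), Ivanova→Lot D ($166), Kapoor→Lot F ($156); total welfare W = $746.
Ivanova receives Lot D at value $166, so the others get W − 166 = $580.
Without Ivanova: best allocation of the remaining 4 bidders over all 5 lots is Varga→Lot E ($139), Huang→Lot C ($151), Watson→Lot F ($156), Kapoor→Lot D ($175), total $621.
VCG payment = (others' best without Ivanova) − (others' welfare with Ivanova) = 621 − 580 = $41.

Ivanova pays $41.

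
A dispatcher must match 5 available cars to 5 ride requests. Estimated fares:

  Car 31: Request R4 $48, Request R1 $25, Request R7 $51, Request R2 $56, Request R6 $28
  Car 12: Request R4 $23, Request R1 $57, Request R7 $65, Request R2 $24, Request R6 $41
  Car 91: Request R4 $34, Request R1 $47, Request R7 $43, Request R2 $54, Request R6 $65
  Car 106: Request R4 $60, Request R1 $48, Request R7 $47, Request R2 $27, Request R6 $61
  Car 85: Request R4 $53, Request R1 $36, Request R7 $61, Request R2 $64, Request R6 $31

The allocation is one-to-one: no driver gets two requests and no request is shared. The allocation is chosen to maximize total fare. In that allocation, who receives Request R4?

Optimal: Car 31→Request R2 ($56), Car 12→Request R1 ($57), Car 91→Request R6 ($65), Car 106→Request R4 ($60), Car 85→Request R7 ($61) — total 56+57+65+60+61 = $299.
Max-entry greedy (repeatedly take the single best remaining cell) gives $279, worse by 20.
Every other assignment is strictly worse.
Car 106's own top request is Request R6 ($61), but forcing Car 106→Request R6 and reassigning the rest optimally gives only $285 — worse by 14.

Car 106 receives Request R4.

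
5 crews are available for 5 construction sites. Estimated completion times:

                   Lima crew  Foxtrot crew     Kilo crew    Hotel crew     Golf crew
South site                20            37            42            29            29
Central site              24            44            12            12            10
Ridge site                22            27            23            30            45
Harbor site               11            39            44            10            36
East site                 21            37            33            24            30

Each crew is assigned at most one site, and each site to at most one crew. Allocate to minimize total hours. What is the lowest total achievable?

Optimal: Lima crew→South site (20 hours), Foxtrot crew→Ridge site (27 hours), Kilo crew→Central site (12 hours), Hotel crew→Harbor site (10 hours), Golf crew→East site (30 hours) — total 20+27+12+10+30 = 99 hours.
Min-entry greedy (repeatedly take the single cheapest remaining cell) gives 100 hours, worse by 1.

Min total: 99 hours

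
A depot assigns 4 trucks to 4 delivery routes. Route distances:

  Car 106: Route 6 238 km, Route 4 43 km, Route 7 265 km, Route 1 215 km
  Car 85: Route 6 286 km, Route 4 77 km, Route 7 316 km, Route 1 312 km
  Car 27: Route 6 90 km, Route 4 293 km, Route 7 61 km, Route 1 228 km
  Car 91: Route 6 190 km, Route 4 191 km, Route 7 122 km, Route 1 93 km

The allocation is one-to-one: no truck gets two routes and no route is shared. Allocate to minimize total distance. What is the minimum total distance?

Min total: 469 km

Optimal: Car 106→Route 6 (238 km), Car 85→Route 4 (77 km), Car 27→Route 7 (61 km), Car 91→Route 1 (93 km) — total 238+77+61+93 = 469 km.
Min-entry greedy (repeatedly take the single cheapest remaining cell) gives 483 km, worse by 14.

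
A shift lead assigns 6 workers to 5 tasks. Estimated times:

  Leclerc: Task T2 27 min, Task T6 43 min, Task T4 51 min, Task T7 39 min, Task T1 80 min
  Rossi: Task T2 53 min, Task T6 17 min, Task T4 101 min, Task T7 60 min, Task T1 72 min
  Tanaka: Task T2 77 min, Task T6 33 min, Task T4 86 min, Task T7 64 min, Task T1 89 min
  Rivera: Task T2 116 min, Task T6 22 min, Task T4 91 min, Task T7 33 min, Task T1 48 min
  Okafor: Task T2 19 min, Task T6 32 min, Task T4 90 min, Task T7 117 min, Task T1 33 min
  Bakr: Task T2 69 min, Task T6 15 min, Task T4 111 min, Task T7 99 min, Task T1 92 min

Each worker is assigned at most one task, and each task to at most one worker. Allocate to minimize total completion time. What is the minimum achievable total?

Minimum total: 185 min

Optimal: Rossi→Task T2 (53 min), Bakr→Task T6 (15 min), Leclerc→Task T4 (51 min), Rivera→Task T7 (33 min), Okafor→Task T1 (33 min) — total 53+15+51+33+33 = 185 min.
Row-greedy (each worker in turn takes its cheapest remaining task) gives 246 min, worse by 61.
Next-best assignment: Okafor→Task T2, Bakr→Task T6, Leclerc→Task T4, Rivera→Task T7, Rossi→Task T1 = 190 min.
Swapping Bakr↔Okafor (Bakr→Task T1 92 min, Okafor→Task T6 32 min) adds 76.
Checked against all permutations: 185 min is optimal.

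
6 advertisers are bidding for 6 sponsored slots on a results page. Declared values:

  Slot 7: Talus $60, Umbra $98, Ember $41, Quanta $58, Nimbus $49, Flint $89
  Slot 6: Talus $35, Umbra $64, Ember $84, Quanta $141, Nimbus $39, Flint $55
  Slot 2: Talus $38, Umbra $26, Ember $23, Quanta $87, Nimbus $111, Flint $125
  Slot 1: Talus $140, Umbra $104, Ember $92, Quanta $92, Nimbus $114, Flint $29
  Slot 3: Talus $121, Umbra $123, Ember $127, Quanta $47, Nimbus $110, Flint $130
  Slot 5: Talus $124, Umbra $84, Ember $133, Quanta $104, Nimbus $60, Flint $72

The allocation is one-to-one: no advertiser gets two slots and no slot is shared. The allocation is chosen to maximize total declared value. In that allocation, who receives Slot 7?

Umbra receives Slot 7.

Optimal: Talus→Slot 1 ($140), Umbra→Slot 7 ($98), Ember→Slot 5 ($133), Quanta→Slot 6 ($141), Nimbus→Slot 2 ($111), Flint→Slot 3 ($130) — total 140+98+133+141+111+130 = $753.
Row-greedy (each advertiser in turn takes its best remaining slot) gives $737, worse by 16.
Next-best assignment: Talus→Slot 1, Umbra→Slot 7, Ember→Slot 5, Quanta→Slot 6, Nimbus→Slot 3, Flint→Slot 2 = $747.
Swapping Flint↔Umbra (Flint→Slot 7 $89, Umbra→Slot 3 $123) loses 16.
Umbra's own top slot is Slot 3 ($123), but forcing Umbra→Slot 3 and reassigning the rest optimally gives only $737 — worse by 16.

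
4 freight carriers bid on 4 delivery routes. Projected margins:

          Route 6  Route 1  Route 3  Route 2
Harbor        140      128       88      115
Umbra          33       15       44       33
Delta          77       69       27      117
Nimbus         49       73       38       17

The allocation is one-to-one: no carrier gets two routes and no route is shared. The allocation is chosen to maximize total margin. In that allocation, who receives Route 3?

Umbra receives Route 3.

Optimal: Harbor→Route 6 ($140k), Umbra→Route 3 ($44k), Delta→Route 2 ($117k), Nimbus→Route 1 ($73k) — total 140+44+117+73 = $374k.
Next-best assignment: Harbor→Route 1, Umbra→Route 3, Delta→Route 2, Nimbus→Route 6 = $338k.
Checked against all permutations: $374k is optimal.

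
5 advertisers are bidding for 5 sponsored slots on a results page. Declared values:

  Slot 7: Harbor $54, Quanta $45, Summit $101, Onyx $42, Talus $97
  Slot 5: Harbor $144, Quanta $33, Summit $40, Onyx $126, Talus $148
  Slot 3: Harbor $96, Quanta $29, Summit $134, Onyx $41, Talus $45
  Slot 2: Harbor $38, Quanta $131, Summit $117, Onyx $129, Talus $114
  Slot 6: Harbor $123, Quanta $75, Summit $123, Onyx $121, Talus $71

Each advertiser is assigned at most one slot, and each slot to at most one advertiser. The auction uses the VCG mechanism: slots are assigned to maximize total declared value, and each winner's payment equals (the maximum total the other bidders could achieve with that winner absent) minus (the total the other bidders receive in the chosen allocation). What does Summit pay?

Summit pays $3.

Efficient allocation: Harbor→Slot 5 ($144), Quanta→Slot 2 ($131), Summit→Slot 3 ($134), Onyx→Slot 6 ($121), Talus→Slot 7 ($97); total welfare W = $627.
Summit receives Slot 3 at value $134, so the others get W − 134 = $493.
Without Summit: best allocation of the remaining 4 bidders over all 5 slots is Harbor→Slot 3 ($96), Quanta→Slot 2 ($131), Onyx→Slot 6 ($121), Talus→Slot 5 ($148), total $496.
VCG payment = (others' best without Summit) − (others' welfare with Summit) = 496 − 493 = $3.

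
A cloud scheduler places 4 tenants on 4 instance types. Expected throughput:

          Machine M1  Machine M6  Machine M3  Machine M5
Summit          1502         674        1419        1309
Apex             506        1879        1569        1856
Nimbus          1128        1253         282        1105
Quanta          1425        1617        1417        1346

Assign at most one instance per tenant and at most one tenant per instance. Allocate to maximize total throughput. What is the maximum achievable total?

Maximum total: 6028 ops/s

Optimal: Summit→Machine M1 (1502 ops/s), Apex→Machine M5 (1856 ops/s), Nimbus→Machine M6 (1253 ops/s), Quanta→Machine M3 (1417 ops/s) — total 1502+1856+1253+1417 = 6028 ops/s.
Column-greedy (each instance in turn goes to its best remaining tenant) gives 5903 ops/s, worse by 125.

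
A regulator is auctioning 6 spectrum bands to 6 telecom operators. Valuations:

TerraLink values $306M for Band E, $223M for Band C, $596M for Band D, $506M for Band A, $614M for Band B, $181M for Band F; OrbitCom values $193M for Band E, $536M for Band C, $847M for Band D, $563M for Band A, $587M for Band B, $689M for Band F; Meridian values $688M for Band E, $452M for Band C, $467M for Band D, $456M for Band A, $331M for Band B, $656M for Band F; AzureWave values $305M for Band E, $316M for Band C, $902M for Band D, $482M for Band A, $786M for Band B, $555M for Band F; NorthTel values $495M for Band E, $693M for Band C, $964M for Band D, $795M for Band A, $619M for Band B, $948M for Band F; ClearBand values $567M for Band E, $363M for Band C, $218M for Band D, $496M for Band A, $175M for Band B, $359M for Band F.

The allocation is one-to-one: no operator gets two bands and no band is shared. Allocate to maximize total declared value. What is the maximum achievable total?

This is a one-to-one assignment (maximum-weight bipartite matching).
Optimal: TerraLink→Band B ($614M), OrbitCom→Band C ($536M), Meridian→Band E ($688M), AzureWave→Band D ($902M), NorthTel→Band F ($948M), ClearBand→Band A ($496M) — total 614+536+688+902+948+496 = $4184M.
Max-entry greedy (repeatedly take the single best remaining cell) gives $3996M, worse by 188.
Swapping TerraLink↔ClearBand (TerraLink→Band A $506M, ClearBand→Band B $175M) loses 429.

Maximum total: $4184M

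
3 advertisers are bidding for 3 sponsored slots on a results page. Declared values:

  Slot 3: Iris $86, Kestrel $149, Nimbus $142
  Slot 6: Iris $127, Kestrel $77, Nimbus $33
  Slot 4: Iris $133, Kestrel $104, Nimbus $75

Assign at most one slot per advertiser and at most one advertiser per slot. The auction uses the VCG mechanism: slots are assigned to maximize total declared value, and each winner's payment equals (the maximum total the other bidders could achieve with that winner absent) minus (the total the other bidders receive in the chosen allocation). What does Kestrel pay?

Kestrel pays $6.

Efficient allocation: Iris→Slot 6 ($127), Kestrel→Slot 4 ($104), Nimbus→Slot 3 ($142); total welfare W = $373.
Kestrel receives Slot 4 at value $104, so the others get W − 104 = $269.
Without Kestrel: best allocation of the remaining 2 bidders over all 3 slots is Iris→Slot 4 ($133), Nimbus→Slot 3 ($142), total $275.
VCG payment = (others' best without Kestrel) − (others' welfare with Kestrel) = 275 − 269 = $6.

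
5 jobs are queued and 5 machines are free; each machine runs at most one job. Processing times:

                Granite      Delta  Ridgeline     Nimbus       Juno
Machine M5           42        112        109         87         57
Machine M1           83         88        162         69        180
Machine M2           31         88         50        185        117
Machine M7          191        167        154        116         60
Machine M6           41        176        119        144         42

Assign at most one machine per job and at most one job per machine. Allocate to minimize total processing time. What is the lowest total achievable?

Min total: 326 min

This is a one-to-one assignment (minimum-cost bipartite matching).
Optimal: Granite→Machine M6 (41 min), Delta→Machine M1 (88 min), Ridgeline→Machine M2 (50 min), Nimbus→Machine M5 (87 min), Juno→Machine M7 (60 min) — total 41+88+50+87+60 = 326 min.
Min-entry greedy (repeatedly take the single cheapest remaining cell) gives 418 min, worse by 92.
Swapping Nimbus↔Granite (Nimbus→Machine M6 144 min, Granite→Machine M5 42 min) adds 58.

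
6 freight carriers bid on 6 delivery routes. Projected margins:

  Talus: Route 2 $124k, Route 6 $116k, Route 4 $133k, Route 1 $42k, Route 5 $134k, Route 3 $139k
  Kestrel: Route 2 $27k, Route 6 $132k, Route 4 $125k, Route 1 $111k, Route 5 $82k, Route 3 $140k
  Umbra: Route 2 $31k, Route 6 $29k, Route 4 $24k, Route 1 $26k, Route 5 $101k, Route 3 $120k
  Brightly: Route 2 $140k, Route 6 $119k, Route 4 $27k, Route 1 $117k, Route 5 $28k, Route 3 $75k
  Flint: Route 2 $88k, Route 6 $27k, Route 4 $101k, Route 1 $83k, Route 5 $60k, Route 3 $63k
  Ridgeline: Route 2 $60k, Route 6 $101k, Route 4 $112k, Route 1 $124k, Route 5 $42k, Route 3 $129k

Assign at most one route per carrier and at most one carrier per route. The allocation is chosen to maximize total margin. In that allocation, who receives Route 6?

Kestrel receives Route 6.

Optimal: Talus→Route 5 ($134k), Kestrel→Route 6 ($132k), Umbra→Route 3 ($120k), Brightly→Route 2 ($140k), Flint→Route 4 ($101k), Ridgeline→Route 1 ($124k) — total 134+132+120+140+101+124 = $751k.
Swapping Brightly↔Kestrel (Brightly→Route 6 $119k, Kestrel→Route 2 $27k) loses 126.
Every other assignment is strictly worse.
Kestrel's own top route is Route 3 ($140k), but forcing Kestrel→Route 3 and reassigning the rest optimally gives only $722k — worse by 29.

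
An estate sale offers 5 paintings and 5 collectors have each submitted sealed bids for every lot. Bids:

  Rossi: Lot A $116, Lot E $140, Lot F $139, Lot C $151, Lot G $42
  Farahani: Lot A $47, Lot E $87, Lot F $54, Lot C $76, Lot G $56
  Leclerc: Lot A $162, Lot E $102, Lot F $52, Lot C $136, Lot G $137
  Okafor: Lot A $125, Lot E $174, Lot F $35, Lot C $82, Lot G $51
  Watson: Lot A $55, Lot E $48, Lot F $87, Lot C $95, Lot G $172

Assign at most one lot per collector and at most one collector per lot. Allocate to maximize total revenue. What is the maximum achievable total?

Max total: $723

Optimal: Rossi→Lot F ($139), Farahani→Lot C ($76), Leclerc→Lot A ($162), Okafor→Lot E ($174), Watson→Lot G ($172) — total 139+76+162+174+172 = $723.
Swapping Okafor↔Leclerc (Okafor→Lot A $125, Leclerc→Lot E $102) loses 109.
No other one-to-one assignment exceeds $723.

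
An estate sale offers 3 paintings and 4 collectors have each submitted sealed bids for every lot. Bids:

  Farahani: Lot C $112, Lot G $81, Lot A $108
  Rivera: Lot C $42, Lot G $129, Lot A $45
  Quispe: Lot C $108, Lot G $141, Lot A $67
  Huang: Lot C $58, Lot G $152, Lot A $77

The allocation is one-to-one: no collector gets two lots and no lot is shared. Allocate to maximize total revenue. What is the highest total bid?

Optimal: Quispe→Lot C ($108), Huang→Lot G ($152), Farahani→Lot A ($108) — total 108+152+108 = $368.
Row-greedy (each collector in turn takes its best remaining lot) gives $308, worse by 60.
Next-best assignment: Quispe→Lot C, Rivera→Lot G, Farahani→Lot A = $345.
Every other assignment is strictly worse.

Max total: $368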